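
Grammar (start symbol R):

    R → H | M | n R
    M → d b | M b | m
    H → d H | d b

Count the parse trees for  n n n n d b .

Parse trees for n n n n d b:
  [R n [R n [R n [R n [R [H d b]]]]]]
  [R n [R n [R n [R n [R [M d b]]]]]]

2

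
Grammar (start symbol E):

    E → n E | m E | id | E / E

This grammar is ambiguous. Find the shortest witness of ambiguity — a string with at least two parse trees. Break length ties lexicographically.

length 1: no string has ≥2 trees
length 2: no string has ≥2 trees
length 3: no string has ≥2 trees
length 4: m id / id has 2 parse trees

Two derivations of m id / id:
  E ⇒ m E ⇒ m E / E ⇒ m id / E ⇒ m id / id
  E ⇒ E / E ⇒ m E / E ⇒ m id / E ⇒ m id / id

m id / id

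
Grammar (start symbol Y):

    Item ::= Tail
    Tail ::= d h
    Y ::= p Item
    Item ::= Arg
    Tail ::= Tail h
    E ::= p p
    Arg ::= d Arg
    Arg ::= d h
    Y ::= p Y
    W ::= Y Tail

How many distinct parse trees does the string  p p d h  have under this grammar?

2

Parse trees for p p d h:
  [Y p [Y p [Item [Tail d h]]]]
  [Y p [Y p [Item [Arg d h]]]]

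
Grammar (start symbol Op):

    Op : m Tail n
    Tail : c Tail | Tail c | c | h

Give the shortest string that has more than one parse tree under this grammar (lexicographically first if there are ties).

m c c n

length 3: no string has ≥2 trees
length 4: m c c n has 2 parse trees

Two derivations of m c c n:
  Op ⇒ m Tail n ⇒ m c Tail n ⇒ m c c n
  Op ⇒ m Tail n ⇒ m Tail c n ⇒ m c c n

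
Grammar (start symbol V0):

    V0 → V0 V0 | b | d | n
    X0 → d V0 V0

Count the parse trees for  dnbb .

5

Parse trees for dnbb:
  [V0 [V0 d] [V0 [V0 n] [V0 [V0 b] [V0 b]]]]
  [V0 [V0 d] [V0 [V0 [V0 n] [V0 b]] [V0 b]]]
  [V0 [V0 [V0 d] [V0 n]] [V0 [V0 b] [V0 b]]]
  [V0 [V0 [V0 d] [V0 [V0 n] [V0 b]]] [V0 b]]
  [V0 [V0 [V0 [V0 d] [V0 n]] [V0 b]] [V0 b]]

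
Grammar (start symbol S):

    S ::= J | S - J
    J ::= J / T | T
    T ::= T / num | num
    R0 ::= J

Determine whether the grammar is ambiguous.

Ambiguous

Witness: num / num

Derivation 1: S ⇒ J ⇒ J / T ⇒ T / T ⇒ num / T ⇒ num / num
Derivation 2: S ⇒ J ⇒ T ⇒ T / num ⇒ num / num

Two distinct leftmost derivations for the same string.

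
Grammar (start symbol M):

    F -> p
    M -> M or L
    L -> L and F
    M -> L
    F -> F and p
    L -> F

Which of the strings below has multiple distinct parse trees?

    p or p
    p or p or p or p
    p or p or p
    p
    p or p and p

p or p and p

p or p: 1 tree
p or p or p or p: 1 tree
p or p or p: 1 tree
p: 1 tree
p or p and p: 2 trees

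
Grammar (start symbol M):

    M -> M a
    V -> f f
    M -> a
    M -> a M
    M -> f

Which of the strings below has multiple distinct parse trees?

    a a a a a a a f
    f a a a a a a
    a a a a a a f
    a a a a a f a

a a a a a a a f: 1 tree
f a a a a a a: 1 tree
a a a a a a f: 1 tree
a a a a a f a: 6 trees

a a a a a f a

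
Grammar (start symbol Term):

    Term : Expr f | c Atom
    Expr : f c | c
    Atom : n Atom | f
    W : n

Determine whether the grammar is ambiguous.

Ambiguous

Witness: c f

Derivation 1: Term ⇒ Expr f ⇒ c f
Derivation 2: Term ⇒ c Atom ⇒ c f

Two distinct leftmost derivations for the same string.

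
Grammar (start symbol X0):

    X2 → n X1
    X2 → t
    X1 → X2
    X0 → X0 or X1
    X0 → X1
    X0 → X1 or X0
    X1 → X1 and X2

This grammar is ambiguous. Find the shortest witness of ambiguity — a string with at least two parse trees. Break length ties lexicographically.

length 1: no string has ≥2 trees
length 2: no string has ≥2 trees
length 3: t or t has 2 parse trees

Two derivations of t or t:
  X0 ⇒ X0 or X1 ⇒ X1 or X1 ⇒ X2 or X1 ⇒ t or X1 ⇒ t or X2 ⇒ t or t
  X0 ⇒ X1 or X0 ⇒ X2 or X0 ⇒ t or X0 ⇒ t or X1 ⇒ t or X2 ⇒ t or t

t or t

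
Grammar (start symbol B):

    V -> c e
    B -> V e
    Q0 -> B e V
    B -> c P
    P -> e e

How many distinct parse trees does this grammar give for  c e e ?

Parse trees for c e e:
  [B [V c e] e]
  [B c [P e e]]

2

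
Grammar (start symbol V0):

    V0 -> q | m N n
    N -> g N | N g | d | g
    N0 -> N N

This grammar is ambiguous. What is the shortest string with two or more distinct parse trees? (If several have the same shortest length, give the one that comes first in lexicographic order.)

length 1: no string has ≥2 trees
length 3: no string has ≥2 trees
length 4: m g g n has 2 parse trees

Two derivations of m g g n:
  V0 ⇒ m N n ⇒ m g N n ⇒ m g g n
  V0 ⇒ m N n ⇒ m N g n ⇒ m g g n

m g g n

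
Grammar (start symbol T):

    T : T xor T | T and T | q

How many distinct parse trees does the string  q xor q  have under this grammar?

Parse trees for q xor q:
  [T [T q] xor [T q]]

1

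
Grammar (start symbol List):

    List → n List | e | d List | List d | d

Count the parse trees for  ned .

Parse trees for ned:
  [List n [List [List e] d]]
  [List [List n [List e]] d]

2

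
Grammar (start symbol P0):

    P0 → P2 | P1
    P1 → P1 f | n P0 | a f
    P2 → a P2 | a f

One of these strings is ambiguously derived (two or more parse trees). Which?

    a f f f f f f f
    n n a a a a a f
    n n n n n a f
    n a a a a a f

n n n n n a f

a f f f f f f f: 1 tree
n n a a a a a f: 1 tree
n n n n n a f: 2 trees
n a a a a a f: 1 tree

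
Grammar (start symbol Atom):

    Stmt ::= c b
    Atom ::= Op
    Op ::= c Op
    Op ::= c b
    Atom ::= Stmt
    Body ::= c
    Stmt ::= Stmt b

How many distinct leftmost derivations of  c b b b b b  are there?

Parse trees for c b b b b b:
  [Atom [Stmt [Stmt [Stmt [Stmt [Stmt c b] b] b] b] b]]

1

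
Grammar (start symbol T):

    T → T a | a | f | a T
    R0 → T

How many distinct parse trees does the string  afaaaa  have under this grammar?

Parse trees for afaaaa:
  [T [T [T [T [T a [T f]] a] a] a] a]
  [T [T [T [T a [T [T f] a]] a] a] a]
  [T [T [T a [T [T [T f] a] a]] a] a]
  [T [T a [T [T [T [T f] a] a] a]] a]
  [T a [T [T [T [T [T f] a] a] a] a]]

5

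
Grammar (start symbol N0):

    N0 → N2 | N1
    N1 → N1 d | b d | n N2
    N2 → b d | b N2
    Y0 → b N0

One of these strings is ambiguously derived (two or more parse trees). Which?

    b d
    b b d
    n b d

b d: 2 trees
b b d: 1 tree
n b d: 1 tree

b d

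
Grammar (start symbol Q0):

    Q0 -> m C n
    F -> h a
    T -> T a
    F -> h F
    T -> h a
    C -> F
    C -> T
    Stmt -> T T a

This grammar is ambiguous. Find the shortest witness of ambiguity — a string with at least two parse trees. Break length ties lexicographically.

m h a n

length 4: m h a n has 2 parse trees

Two derivations of m h a n:
  Q0 ⇒ m C n ⇒ m F n ⇒ m h a n
  Q0 ⇒ m C n ⇒ m T n ⇒ m h a n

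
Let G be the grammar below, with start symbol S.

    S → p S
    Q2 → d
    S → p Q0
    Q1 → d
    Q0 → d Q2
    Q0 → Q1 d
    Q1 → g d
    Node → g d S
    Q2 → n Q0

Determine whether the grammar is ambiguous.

Witness: p d d

Derivation 1: S ⇒ p Q0 ⇒ p d Q2 ⇒ p d d
Derivation 2: S ⇒ p Q0 ⇒ p Q1 d ⇒ p d d

Two distinct leftmost derivations for the same string.

Ambiguous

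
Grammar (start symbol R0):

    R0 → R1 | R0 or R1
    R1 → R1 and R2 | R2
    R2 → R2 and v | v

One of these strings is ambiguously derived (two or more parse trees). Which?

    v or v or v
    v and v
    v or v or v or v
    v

v and v

v or v or v: 1 tree
v and v: 2 trees
v or v or v or v: 1 tree
v: 1 tree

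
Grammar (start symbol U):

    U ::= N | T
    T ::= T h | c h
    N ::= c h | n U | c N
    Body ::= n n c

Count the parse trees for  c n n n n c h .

2

Parse trees for c n n n n c h:
  [U [N c [N n [U [N n [U [N n [U [N n [U [N c h]]]]]]]]]]]
  [U [N c [N n [U [N n [U [N n [U [N n [U [T c h]]]]]]]]]]]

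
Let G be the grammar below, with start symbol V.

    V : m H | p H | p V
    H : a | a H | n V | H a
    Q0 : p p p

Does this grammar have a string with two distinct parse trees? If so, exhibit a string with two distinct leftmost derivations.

Ambiguous

Witness: m a a

Derivation 1: V ⇒ m H ⇒ m a H ⇒ m a a
Derivation 2: V ⇒ m H ⇒ m H a ⇒ m a a

Two distinct leftmost derivations for the same string.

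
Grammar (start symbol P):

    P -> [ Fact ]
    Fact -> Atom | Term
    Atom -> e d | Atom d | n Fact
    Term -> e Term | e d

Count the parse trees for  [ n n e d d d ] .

9

Parse trees for [ n n e d d d ] (showing first 6 of 9):
  [P [ [Fact [Atom [Atom [Atom n [Fact [Atom n [Fact [Atom e d]]]]] d] d]] ]]
  [P [ [Fact [Atom [Atom [Atom n [Fact [Atom n [Fact [Term e d]]]]] d] d]] ]]
  [P [ [Fact [Atom [Atom n [Fact [Atom [Atom n [Fact [Atom e d]]] d]]] d]] ]]
  [P [ [Fact [Atom [Atom n [Fact [Atom [Atom n [Fact [Term e d]]] d]]] d]] ]]
  [P [ [Fact [Atom [Atom n [Fact [Atom n [Fact [Atom [Atom e d] d]]]]] d]] ]]
  [P [ [Fact [Atom n [Fact [Atom [Atom [Atom n [Fact [Atom e d]]] d] d]]]] ]]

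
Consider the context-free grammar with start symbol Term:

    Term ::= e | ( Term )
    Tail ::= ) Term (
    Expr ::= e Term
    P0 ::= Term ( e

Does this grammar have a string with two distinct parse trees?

Unambiguous

Only Term is reachable from Term; ignoring the rest: Each string is a nest of matched brackets around a single atom. An opening bracket forces the recursive rule; an atom forces the base rule.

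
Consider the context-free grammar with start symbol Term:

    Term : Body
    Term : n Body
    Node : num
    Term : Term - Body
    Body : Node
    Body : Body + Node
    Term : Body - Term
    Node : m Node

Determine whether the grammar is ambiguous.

Ambiguous

Witness: num - num

Derivation 1: Term ⇒ Term - Body ⇒ Body - Body ⇒ Node - Body ⇒ num - Body ⇒ num - Node ⇒ num - num
Derivation 2: Term ⇒ Body - Term ⇒ Node - Term ⇒ num - Term ⇒ num - Body ⇒ num - Node ⇒ num - num

Two distinct leftmost derivations for the same string.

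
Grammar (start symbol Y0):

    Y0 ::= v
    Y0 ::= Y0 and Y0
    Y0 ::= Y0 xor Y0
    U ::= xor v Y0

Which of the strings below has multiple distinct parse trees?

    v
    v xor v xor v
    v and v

v: 1 tree
v xor v xor v: 2 trees
v and v: 1 tree

v xor v xor v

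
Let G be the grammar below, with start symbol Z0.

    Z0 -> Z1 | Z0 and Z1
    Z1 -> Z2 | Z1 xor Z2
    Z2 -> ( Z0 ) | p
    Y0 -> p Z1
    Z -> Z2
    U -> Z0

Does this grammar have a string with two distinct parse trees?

Unambiguous

(Y0, Z, U are unreachable from Z0, so their rules don't affect L(Z0).) This is a standard precedence ladder (Z0 over Z1 over Z2), with each level left-recursive on its own operator ('and' at Z0, 'xor' at Z1). That structure is LR(1), hence unambiguous.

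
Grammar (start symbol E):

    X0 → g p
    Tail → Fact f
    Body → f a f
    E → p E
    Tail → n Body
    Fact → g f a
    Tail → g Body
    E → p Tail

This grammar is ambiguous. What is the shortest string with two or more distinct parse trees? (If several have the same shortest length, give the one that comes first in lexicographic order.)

length 5: p g f a f has 2 parse trees

Two derivations of p g f a f:
  E ⇒ p Tail ⇒ p Fact f ⇒ p g f a f
  E ⇒ p Tail ⇒ p g Body ⇒ p g f a f

p g f a f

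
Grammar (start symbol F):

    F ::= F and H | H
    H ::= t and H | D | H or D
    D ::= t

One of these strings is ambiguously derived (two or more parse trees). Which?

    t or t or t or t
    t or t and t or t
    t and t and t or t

t and t and t or t

t or t or t or t: 1 tree
t or t and t or t: 1 tree
t and t and t or t: 7 trees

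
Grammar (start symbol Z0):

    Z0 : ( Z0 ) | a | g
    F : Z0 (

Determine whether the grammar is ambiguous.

Only Z0 is reachable from Z0; ignoring the rest: Each string is a nest of matched brackets around a single atom. An opening bracket forces the recursive rule; an atom forces the base rule.

Unambiguous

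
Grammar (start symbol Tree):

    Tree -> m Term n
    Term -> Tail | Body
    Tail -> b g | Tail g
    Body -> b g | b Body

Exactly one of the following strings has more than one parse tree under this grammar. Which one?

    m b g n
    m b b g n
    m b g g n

m b g n

m b g n: 2 trees
m b b g n: 1 tree
m b g g n: 1 tree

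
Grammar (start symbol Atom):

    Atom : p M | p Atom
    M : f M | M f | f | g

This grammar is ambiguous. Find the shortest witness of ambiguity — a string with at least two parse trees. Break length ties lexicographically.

p f f

length 2: no string has ≥2 trees
length 3: p f f has 2 parse trees

Two derivations of p f f:
  Atom ⇒ p M ⇒ p f M ⇒ p f f
  Atom ⇒ p M ⇒ p M f ⇒ p f f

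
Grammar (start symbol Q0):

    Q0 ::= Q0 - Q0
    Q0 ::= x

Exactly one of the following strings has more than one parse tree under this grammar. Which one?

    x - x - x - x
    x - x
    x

x - x - x - x: 5 trees
x - x: 1 tree
x: 1 tree

x - x - x - x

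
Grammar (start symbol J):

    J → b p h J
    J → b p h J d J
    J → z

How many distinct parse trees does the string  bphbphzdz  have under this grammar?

Parse trees for bphbphzdz:
  [J b p h [J b p h [J z] d [J z]]]
  [J b p h [J b p h [J z]] d [J z]]

2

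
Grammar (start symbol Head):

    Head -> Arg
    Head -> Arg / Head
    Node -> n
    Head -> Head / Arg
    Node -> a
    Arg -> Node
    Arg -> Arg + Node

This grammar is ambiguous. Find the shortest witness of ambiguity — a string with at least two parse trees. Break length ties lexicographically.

a / a

length 1: no string has ≥2 trees
length 3: a / a has 2 parse trees

Two derivations of a / a:
  Head ⇒ Arg / Head ⇒ Node / Head ⇒ a / Head ⇒ a / Arg ⇒ a / Node ⇒ a / a
  Head ⇒ Head / Arg ⇒ Arg / Arg ⇒ Node / Arg ⇒ a / Arg ⇒ a / Node ⇒ a / a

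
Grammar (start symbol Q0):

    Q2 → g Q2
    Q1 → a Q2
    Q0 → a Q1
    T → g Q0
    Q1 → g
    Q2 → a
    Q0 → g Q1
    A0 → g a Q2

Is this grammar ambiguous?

Only Q0, Q1, Q2 are reachable from Q0; ignoring the rest: Each reachable nonterminal has at most one production per leading terminal, and all productions are right-linear; the derivation is determined token-by-token.

Unambiguous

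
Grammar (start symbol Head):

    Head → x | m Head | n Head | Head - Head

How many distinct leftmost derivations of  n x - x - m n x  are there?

Parse trees for n x - x - m n x:
  [Head n [Head [Head x] - [Head [Head x] - [Head m [Head n [Head x]]]]]]
  [Head n [Head [Head [Head x] - [Head x]] - [Head m [Head n [Head x]]]]]
  [Head [Head n [Head x]] - [Head [Head x] - [Head m [Head n [Head x]]]]]
  [Head [Head n [Head [Head x] - [Head x]]] - [Head m [Head n [Head x]]]]
  [Head [Head [Head n [Head x]] - [Head x]] - [Head m [Head n [Head x]]]]

5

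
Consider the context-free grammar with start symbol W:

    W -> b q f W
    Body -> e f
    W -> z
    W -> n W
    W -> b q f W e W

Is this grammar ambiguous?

Witness: b q f b q f z e z

Derivation 1: W ⇒ b q f W ⇒ b q f b q f W e W ⇒ b q f b q f z e W ⇒ b q f b q f z e z
Derivation 2: W ⇒ b q f W e W ⇒ b q f b q f W e W ⇒ b q f b q f z e W ⇒ b q f b q f z e z

Two distinct leftmost derivations for the same string.

Ambiguous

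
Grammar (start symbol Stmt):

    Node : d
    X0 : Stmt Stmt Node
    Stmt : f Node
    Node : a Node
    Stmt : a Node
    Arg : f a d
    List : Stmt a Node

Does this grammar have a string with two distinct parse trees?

Only Stmt, Node are reachable from Stmt; ignoring the rest: Each reachable nonterminal has at most one production per leading terminal, and all productions are right-linear; the derivation is determined token-by-token.

Unambiguous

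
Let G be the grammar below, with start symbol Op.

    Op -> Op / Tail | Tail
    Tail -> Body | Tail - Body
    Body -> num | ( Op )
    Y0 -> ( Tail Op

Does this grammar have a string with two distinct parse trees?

(Y0 is unreachable from Op, so its rules don't affect L(Op).) The grammar is stratified — Op handles '/' (left-recursive), Tail handles '-', Body atoms. Each operator has a fixed associativity and precedence level, so every string has one parse.

Unambiguous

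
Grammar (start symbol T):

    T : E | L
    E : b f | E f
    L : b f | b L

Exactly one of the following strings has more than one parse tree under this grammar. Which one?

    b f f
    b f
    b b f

b f

b f f: 1 tree
b f: 2 trees
b b f: 1 tree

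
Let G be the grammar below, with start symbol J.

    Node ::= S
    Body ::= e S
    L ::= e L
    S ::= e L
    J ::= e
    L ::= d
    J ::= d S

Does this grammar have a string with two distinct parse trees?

Only J, S, L are reachable from J; ignoring the rest: Each reachable nonterminal has at most one production per leading terminal, and all productions are right-linear; the derivation is determined token-by-token.

Unambiguous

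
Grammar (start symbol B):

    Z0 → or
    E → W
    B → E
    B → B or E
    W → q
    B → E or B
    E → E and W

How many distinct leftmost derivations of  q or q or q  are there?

Parse trees for q or q or q:
  [B [B [B [E [W q]]] or [E [W q]]] or [E [W q]]]
  [B [B [E [W q]] or [B [E [W q]]]] or [E [W q]]]
  [B [E [W q]] or [B [B [E [W q]]] or [E [W q]]]]
  [B [E [W q]] or [B [E [W q]] or [B [E [W q]]]]]

4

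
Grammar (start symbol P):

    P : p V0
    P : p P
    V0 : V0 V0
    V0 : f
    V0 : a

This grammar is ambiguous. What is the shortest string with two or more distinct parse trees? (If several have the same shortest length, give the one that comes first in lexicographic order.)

p a a a

length 2: no string has ≥2 trees
length 3: no string has ≥2 trees
length 4: p a a a has 2 parse trees

Two derivations of p a a a:
  P ⇒ p V0 ⇒ p V0 V0 ⇒ p V0 V0 V0 ⇒ p a V0 V0 ⇒ p a a V0 ⇒ p a a a
  P ⇒ p V0 ⇒ p V0 V0 ⇒ p a V0 ⇒ p a V0 V0 ⇒ p a a V0 ⇒ p a a a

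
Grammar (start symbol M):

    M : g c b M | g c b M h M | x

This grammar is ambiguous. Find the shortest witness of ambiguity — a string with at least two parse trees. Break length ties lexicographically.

g c b g c b x h x

length 1: no string has ≥2 trees
length 4: no string has ≥2 trees
length 6: no string has ≥2 trees
length 7: no string has ≥2 trees
length 9: g c b g c b x h x has 2 parse trees

Two derivations of g c b g c b x h x:
  M ⇒ g c b M ⇒ g c b g c b M h M ⇒ g c b g c b x h M ⇒ g c b g c b x h x
  M ⇒ g c b M h M ⇒ g c b g c b M h M ⇒ g c b g c b x h M ⇒ g c b g c b x h x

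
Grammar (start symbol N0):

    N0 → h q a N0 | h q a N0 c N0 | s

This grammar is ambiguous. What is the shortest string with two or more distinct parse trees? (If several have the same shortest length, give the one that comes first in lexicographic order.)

h q a h q a s c s

length 1: no string has ≥2 trees
length 4: no string has ≥2 trees
length 6: no string has ≥2 trees
length 7: no string has ≥2 trees
length 9: h q a h q a s c s has 2 parse trees

Two derivations of h q a h q a s c s:
  N0 ⇒ h q a N0 ⇒ h q a h q a N0 c N0 ⇒ h q a h q a s c N0 ⇒ h q a h q a s c s
  N0 ⇒ h q a N0 c N0 ⇒ h q a h q a N0 c N0 ⇒ h q a h q a s c N0 ⇒ h q a h q a s c s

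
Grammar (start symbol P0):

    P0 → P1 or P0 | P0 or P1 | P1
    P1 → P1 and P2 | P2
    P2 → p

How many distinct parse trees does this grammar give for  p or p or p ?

Parse trees for p or p or p:
  [P0 [P1 [P2 p]] or [P0 [P1 [P2 p]] or [P0 [P1 [P2 p]]]]]
  [P0 [P1 [P2 p]] or [P0 [P0 [P1 [P2 p]]] or [P1 [P2 p]]]]
  [P0 [P0 [P1 [P2 p]] or [P0 [P1 [P2 p]]]] or [P1 [P2 p]]]
  [P0 [P0 [P0 [P1 [P2 p]]] or [P1 [P2 p]]] or [P1 [P2 p]]]

4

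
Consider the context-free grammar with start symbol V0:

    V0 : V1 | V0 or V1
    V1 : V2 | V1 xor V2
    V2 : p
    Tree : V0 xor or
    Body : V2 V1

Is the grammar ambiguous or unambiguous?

Unambiguous

Only V0, V1, V2 are reachable from V0; ignoring the rest: The grammar is stratified — V0 handles 'or' (left-recursive), V1 handles 'xor', V2 atoms. Each operator has a fixed associativity and precedence level, so every string has one parse.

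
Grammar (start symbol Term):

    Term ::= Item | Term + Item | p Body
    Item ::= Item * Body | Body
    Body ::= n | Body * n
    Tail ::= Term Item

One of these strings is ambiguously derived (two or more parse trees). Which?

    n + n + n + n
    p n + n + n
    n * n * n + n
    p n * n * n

n + n + n + n: 1 tree
p n + n + n: 1 tree
n * n * n + n: 4 trees
p n * n * n: 1 tree

n * n * n + n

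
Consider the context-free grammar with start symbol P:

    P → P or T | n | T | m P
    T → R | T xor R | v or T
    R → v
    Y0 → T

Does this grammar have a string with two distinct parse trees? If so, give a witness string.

Witness: v or v

Derivation 1: P ⇒ P or T ⇒ T or T ⇒ R or T ⇒ v or T ⇒ v or R ⇒ v or v
Derivation 2: P ⇒ T ⇒ v or T ⇒ v or R ⇒ v or v

Two distinct leftmost derivations for the same string.

Ambiguous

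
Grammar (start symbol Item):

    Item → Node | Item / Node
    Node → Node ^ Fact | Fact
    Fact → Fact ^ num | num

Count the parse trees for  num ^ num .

Parse trees for num ^ num:
  [Item [Node [Node [Fact num]] ^ [Fact num]]]
  [Item [Node [Fact [Fact num] ^ num]]]

2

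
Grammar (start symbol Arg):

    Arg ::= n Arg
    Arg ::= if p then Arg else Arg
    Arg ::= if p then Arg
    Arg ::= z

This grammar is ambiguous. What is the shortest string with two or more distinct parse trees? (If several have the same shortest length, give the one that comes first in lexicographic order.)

length 1: no string has ≥2 trees
length 2: no string has ≥2 trees
length 3: no string has ≥2 trees
length 4: no string has ≥2 trees
length 5: no string has ≥2 trees
length 6: no string has ≥2 trees
length 7: no string has ≥2 trees
length 8: no string has ≥2 trees
length 9: if p then if p then z else z has 2 parse trees

Two derivations of if p then if p then z else z:
  Arg ⇒ if p then Arg else Arg ⇒ if p then if p then Arg else Arg ⇒ if p then if p then z else Arg ⇒ if p then if p then z else z
  Arg ⇒ if p then Arg ⇒ if p then if p then Arg else Arg ⇒ if p then if p then z else Arg ⇒ if p then if p then z else z

if p then if p then z else z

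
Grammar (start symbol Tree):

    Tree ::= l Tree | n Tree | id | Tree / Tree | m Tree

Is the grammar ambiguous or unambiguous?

Witness: l id / id

Derivation 1: Tree ⇒ l Tree ⇒ l Tree / Tree ⇒ l id / Tree ⇒ l id / id
Derivation 2: Tree ⇒ Tree / Tree ⇒ l Tree / Tree ⇒ l id / Tree ⇒ l id / id

Two distinct leftmost derivations for the same string.

Ambiguous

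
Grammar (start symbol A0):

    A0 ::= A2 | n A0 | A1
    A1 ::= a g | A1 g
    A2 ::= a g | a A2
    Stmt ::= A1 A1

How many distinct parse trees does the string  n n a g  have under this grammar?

2

Parse trees for n n a g:
  [A0 n [A0 n [A0 [A2 a g]]]]
  [A0 n [A0 n [A0 [A1 a g]]]]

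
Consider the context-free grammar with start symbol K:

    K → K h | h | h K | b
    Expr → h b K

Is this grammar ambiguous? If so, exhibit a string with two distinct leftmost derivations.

Ambiguous

Witness: h h

Derivation 1: K ⇒ K h ⇒ h h
Derivation 2: K ⇒ h K ⇒ h h

Two distinct leftmost derivations for the same string.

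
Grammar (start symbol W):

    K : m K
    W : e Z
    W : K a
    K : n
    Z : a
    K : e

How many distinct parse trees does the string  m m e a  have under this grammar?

1

Parse trees for m m e a:
  [W [K m [K m [K e]]] a]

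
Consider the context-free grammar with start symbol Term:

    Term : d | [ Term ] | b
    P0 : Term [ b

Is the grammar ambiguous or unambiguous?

Unambiguous

Only Term is reachable from Term; ignoring the rest: Each string is a nest of matched brackets around a single atom. An opening bracket forces the recursive rule; an atom forces the base rule.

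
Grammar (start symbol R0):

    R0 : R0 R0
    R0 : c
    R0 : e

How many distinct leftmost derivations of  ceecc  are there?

Parse trees for ceecc (showing first 6 of 14):
  [R0 [R0 c] [R0 [R0 e] [R0 [R0 e] [R0 [R0 c] [R0 c]]]]]
  [R0 [R0 c] [R0 [R0 e] [R0 [R0 [R0 e] [R0 c]] [R0 c]]]]
  [R0 [R0 c] [R0 [R0 [R0 e] [R0 e]] [R0 [R0 c] [R0 c]]]]
  [R0 [R0 c] [R0 [R0 [R0 e] [R0 [R0 e] [R0 c]]] [R0 c]]]
  [R0 [R0 c] [R0 [R0 [R0 [R0 e] [R0 e]] [R0 c]] [R0 c]]]
  [R0 [R0 [R0 c] [R0 e]] [R0 [R0 e] [R0 [R0 c] [R0 c]]]]

14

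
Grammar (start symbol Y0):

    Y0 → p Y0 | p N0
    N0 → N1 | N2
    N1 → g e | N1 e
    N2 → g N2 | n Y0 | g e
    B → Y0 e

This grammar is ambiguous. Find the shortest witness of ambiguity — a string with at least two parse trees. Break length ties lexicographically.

p g e

length 3: p g e has 2 parse trees

Two derivations of p g e:
  Y0 ⇒ p N0 ⇒ p N1 ⇒ p g e
  Y0 ⇒ p N0 ⇒ p N2 ⇒ p g e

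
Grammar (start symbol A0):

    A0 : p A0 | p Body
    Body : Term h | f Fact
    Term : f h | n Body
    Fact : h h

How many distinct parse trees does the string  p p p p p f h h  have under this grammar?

2

Parse trees for p p p p p f h h:
  [A0 p [A0 p [A0 p [A0 p [A0 p [Body [Term f h] h]]]]]]
  [A0 p [A0 p [A0 p [A0 p [A0 p [Body f [Fact h h]]]]]]]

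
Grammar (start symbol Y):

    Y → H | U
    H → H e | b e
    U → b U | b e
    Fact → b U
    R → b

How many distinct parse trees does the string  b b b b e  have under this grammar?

1

Parse trees for b b b b e:
  [Y [U b [U b [U b [U b e]]]]]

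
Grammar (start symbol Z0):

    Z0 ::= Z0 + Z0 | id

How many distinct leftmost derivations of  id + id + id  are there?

2

Parse trees for id + id + id:
  [Z0 [Z0 id] + [Z0 [Z0 id] + [Z0 id]]]
  [Z0 [Z0 [Z0 id] + [Z0 id]] + [Z0 id]]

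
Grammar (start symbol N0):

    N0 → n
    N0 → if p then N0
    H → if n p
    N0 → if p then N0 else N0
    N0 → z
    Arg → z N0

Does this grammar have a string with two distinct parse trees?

Ambiguous

Witness: if p then if p then n else n

Derivation 1: N0 ⇒ if p then N0 ⇒ if p then if p then N0 else N0 ⇒ if p then if p then n else N0 ⇒ if p then if p then n else n
Derivation 2: N0 ⇒ if p then N0 else N0 ⇒ if p then if p then N0 else N0 ⇒ if p then if p then n else N0 ⇒ if p then if p then n else n

Two distinct leftmost derivations for the same string.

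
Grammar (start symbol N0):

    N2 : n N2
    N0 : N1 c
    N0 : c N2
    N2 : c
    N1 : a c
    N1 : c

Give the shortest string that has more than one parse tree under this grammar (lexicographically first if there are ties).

length 2: c c has 2 parse trees

Two derivations of c c:
  N0 ⇒ N1 c ⇒ c c
  N0 ⇒ c N2 ⇒ c c

c c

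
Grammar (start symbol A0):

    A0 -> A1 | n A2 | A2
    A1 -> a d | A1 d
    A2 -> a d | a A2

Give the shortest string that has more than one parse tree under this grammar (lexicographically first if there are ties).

a d

length 2: a d has 2 parse trees

Two derivations of a d:
  A0 ⇒ A1 ⇒ a d
  A0 ⇒ A2 ⇒ a d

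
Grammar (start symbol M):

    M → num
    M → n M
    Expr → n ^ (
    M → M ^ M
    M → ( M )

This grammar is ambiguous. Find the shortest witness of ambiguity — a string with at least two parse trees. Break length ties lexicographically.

length 1: no string has ≥2 trees
length 2: no string has ≥2 trees
length 3: no string has ≥2 trees
length 4: n num ^ num has 2 parse trees

Two derivations of n num ^ num:
  M ⇒ n M ⇒ n M ^ M ⇒ n num ^ M ⇒ n num ^ num
  M ⇒ M ^ M ⇒ n M ^ M ⇒ n num ^ M ⇒ n num ^ num

n num ^ num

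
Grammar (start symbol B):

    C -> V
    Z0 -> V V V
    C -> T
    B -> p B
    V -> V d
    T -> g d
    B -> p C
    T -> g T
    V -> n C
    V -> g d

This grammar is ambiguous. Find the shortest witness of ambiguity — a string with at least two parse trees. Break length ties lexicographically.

p g d

length 3: p g d has 2 parse trees

Two derivations of p g d:
  B ⇒ p C ⇒ p V ⇒ p g d
  B ⇒ p C ⇒ p T ⇒ p g d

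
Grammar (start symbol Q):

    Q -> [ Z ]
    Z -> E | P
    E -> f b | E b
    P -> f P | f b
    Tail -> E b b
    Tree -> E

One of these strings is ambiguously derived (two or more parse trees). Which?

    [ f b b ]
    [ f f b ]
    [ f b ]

[ f b b ]: 1 tree
[ f f b ]: 1 tree
[ f b ]: 2 trees

[ f b ]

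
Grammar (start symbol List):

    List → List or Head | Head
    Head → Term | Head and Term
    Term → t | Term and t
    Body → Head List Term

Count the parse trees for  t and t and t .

Parse trees for t and t and t:
  [List [Head [Term [Term [Term t] and t] and t]]]
  [List [Head [Head [Term t]] and [Term [Term t] and t]]]
  [List [Head [Head [Term [Term t] and t]] and [Term t]]]
  [List [Head [Head [Head [Term t]] and [Term t]] and [Term t]]]

4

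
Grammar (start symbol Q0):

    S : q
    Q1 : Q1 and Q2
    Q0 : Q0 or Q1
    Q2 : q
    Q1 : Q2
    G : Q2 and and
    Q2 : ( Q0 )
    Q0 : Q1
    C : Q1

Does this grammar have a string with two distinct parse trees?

(S, G, C are unreachable from Q0, so their rules don't affect L(Q0).) The grammar is stratified — Q0 handles 'or' (left-recursive), Q1 handles 'and', Q2 atoms. Each operator has a fixed associativity and precedence level, so every string has one parse.

Unambiguous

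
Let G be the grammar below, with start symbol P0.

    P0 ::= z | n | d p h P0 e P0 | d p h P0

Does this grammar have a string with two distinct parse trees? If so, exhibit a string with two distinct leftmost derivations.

Witness: d p h d p h n e n

Derivation 1: P0 ⇒ d p h P0 e P0 ⇒ d p h d p h P0 e P0 ⇒ d p h d p h n e P0 ⇒ d p h d p h n e n
Derivation 2: P0 ⇒ d p h P0 ⇒ d p h d p h P0 e P0 ⇒ d p h d p h n e P0 ⇒ d p h d p h n e n

Two distinct leftmost derivations for the same string.

Ambiguous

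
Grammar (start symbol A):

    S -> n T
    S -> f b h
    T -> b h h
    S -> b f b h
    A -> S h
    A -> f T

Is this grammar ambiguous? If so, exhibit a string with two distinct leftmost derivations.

Witness: f b h h

Derivation 1: A ⇒ S h ⇒ f b h h
Derivation 2: A ⇒ f T ⇒ f b h h

Two distinct leftmost derivations for the same string.

Ambiguous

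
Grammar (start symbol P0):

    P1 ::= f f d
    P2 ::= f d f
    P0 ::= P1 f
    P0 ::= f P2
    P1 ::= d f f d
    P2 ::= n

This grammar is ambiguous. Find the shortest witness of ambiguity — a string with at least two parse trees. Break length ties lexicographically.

f f d f

length 2: no string has ≥2 trees
length 4: f f d f has 2 parse trees

Two derivations of f f d f:
  P0 ⇒ P1 f ⇒ f f d f
  P0 ⇒ f P2 ⇒ f f d f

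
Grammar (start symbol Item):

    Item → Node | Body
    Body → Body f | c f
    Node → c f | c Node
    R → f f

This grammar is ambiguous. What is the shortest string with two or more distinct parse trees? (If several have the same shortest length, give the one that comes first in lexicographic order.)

c f

length 2: c f has 2 parse trees

Two derivations of c f:
  Item ⇒ Node ⇒ c f
  Item ⇒ Body ⇒ c f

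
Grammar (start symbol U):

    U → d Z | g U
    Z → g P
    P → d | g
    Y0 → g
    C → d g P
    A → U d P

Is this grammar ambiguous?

Unambiguous

Only U, Z, P are reachable from U; ignoring the rest: Restricted to the reachable nonterminals, every rule has the form A → t or A → t B, and no two rules for the same A share a first terminal. The grammar encodes a DFA — one run per string.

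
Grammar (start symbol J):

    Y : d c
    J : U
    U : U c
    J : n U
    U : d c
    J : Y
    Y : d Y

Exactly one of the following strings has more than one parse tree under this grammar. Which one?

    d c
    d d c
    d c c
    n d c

d c

d c: 2 trees
d d c: 1 tree
d c c: 1 tree
n d c: 1 tree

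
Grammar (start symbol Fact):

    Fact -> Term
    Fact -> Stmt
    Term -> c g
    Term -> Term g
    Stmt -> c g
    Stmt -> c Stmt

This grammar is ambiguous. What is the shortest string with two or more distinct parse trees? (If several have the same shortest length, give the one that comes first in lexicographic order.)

length 2: c g has 2 parse trees

Two derivations of c g:
  Fact ⇒ Term ⇒ c g
  Fact ⇒ Stmt ⇒ c g

c g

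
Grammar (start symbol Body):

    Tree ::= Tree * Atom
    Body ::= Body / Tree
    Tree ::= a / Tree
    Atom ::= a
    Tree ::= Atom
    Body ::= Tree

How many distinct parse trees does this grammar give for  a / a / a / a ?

8

Parse trees for a / a / a / a:
  [Body [Body [Tree [Atom a]]] / [Tree a / [Tree a / [Tree [Atom a]]]]]
  [Body [Body [Body [Tree [Atom a]]] / [Tree [Atom a]]] / [Tree a / [Tree [Atom a]]]]
  [Body [Body [Tree a / [Tree [Atom a]]]] / [Tree a / [Tree [Atom a]]]]
  [Body [Body [Body [Tree [Atom a]]] / [Tree a / [Tree [Atom a]]]] / [Tree [Atom a]]]
  [Body [Body [Body [Body [Tree [Atom a]]] / [Tree [Atom a]]] / [Tree [Atom a]]] / [Tree [Atom a]]]
  [Body [Body [Body [Tree a / [Tree [Atom a]]]] / [Tree [Atom a]]] / [Tree [Atom a]]]
  [Body [Body [Tree a / [Tree a / [Tree [Atom a]]]]] / [Tree [Atom a]]]
  [Body [Tree a / [Tree a / [Tree a / [Tree [Atom a]]]]]]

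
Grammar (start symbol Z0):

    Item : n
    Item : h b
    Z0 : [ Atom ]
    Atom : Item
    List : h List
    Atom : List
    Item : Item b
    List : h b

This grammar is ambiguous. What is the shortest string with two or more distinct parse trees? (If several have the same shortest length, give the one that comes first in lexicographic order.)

length 3: no string has ≥2 trees
length 4: [ h b ] has 2 parse trees

Two derivations of [ h b ]:
  Z0 ⇒ [ Atom ] ⇒ [ Item ] ⇒ [ h b ]
  Z0 ⇒ [ Atom ] ⇒ [ List ] ⇒ [ h b ]

[ h b ]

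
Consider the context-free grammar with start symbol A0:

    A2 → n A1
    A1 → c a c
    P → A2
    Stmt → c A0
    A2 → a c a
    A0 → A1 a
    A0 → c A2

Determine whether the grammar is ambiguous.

Witness: c a c a

Derivation 1: A0 ⇒ A1 a ⇒ c a c a
Derivation 2: A0 ⇒ c A2 ⇒ c a c a

Two distinct leftmost derivations for the same string.

Ambiguous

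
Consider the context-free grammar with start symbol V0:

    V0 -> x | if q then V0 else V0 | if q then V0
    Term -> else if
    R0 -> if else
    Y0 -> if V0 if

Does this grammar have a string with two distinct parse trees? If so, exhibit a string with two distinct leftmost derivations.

Witness: if q then if q then x else x

Derivation 1: V0 ⇒ if q then V0 else V0 ⇒ if q then if q then V0 else V0 ⇒ if q then if q then x else V0 ⇒ if q then if q then x else x
Derivation 2: V0 ⇒ if q then V0 ⇒ if q then if q then V0 else V0 ⇒ if q then if q then x else V0 ⇒ if q then if q then x else x

Two distinct leftmost derivations for the same string.

Ambiguous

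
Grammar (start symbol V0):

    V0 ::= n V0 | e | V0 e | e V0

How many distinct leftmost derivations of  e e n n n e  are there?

1

Parse trees for e e n n n e:
  [V0 e [V0 e [V0 n [V0 n [V0 n [V0 e]]]]]]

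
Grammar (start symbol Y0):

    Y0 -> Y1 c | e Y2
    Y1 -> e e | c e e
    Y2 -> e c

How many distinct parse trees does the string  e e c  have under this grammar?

2

Parse trees for e e c:
  [Y0 [Y1 e e] c]
  [Y0 e [Y2 e c]]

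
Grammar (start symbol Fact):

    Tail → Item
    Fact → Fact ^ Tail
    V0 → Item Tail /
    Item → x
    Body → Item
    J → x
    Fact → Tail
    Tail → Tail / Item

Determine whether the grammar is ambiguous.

Only Fact, Tail, Item are reachable from Fact; ignoring the rest: Fact → Fact ^ Tail | Tail  ;  Tail → Tail / Item | Item  — a left-associative chain with Item at the bottom. Each string factors uniquely by precedence.

Unambiguous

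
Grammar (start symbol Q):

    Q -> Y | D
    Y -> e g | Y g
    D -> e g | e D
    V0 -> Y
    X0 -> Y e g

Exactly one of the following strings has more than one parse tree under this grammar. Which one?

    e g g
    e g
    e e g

e g

e g g: 1 tree
e g: 2 trees
e e g: 1 tree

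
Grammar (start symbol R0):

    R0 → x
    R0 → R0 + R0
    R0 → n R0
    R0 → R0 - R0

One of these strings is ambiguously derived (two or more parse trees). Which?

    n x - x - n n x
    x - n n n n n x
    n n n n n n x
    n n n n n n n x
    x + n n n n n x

n x - x - n n x: 5 trees
x - n n n n n x: 1 tree
n n n n n n x: 1 tree
n n n n n n n x: 1 tree
x + n n n n n x: 1 tree

n x - x - n n x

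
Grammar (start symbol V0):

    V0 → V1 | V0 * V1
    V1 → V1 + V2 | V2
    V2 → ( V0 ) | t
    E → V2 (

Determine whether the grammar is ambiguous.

Unambiguous

(E is unreachable from V0, so its rules don't affect L(V0).) This is a standard precedence ladder (V0 over V1 over V2), with each level left-recursive on its own operator ('*' at V0, '+' at V1). That structure is LR(1), hence unambiguous.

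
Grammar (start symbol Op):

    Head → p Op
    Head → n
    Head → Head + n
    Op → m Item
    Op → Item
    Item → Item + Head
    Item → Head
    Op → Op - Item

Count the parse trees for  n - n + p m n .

1

Parse trees for n - n + p m n:
  [Op [Op [Item [Head n]]] - [Item [Item [Head n]] + [Head p [Op m [Item [Head n]]]]]]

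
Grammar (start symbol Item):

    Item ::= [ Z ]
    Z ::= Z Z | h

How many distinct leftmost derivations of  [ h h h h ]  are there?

5

Parse trees for [ h h h h ]:
  [Item [ [Z [Z h] [Z [Z h] [Z [Z h] [Z h]]]] ]]
  [Item [ [Z [Z h] [Z [Z [Z h] [Z h]] [Z h]]] ]]
  [Item [ [Z [Z [Z h] [Z h]] [Z [Z h] [Z h]]] ]]
  [Item [ [Z [Z [Z h] [Z [Z h] [Z h]]] [Z h]] ]]
  [Item [ [Z [Z [Z [Z h] [Z h]] [Z h]] [Z h]] ]]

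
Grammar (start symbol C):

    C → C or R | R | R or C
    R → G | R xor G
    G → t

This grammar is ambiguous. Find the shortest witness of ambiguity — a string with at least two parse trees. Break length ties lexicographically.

t or t

length 1: no string has ≥2 trees
length 3: t or t has 2 parse trees

Two derivations of t or t:
  C ⇒ C or R ⇒ R or R ⇒ G or R ⇒ t or R ⇒ t or G ⇒ t or t
  C ⇒ R or C ⇒ G or C ⇒ t or C ⇒ t or R ⇒ t or G ⇒ t or t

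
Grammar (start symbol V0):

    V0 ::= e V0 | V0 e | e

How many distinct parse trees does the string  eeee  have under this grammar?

Parse trees for eeee:
  [V0 e [V0 e [V0 e [V0 e]]]]
  [V0 e [V0 e [V0 [V0 e] e]]]
  [V0 e [V0 [V0 e [V0 e]] e]]
  [V0 e [V0 [V0 [V0 e] e] e]]
  [V0 [V0 e [V0 e [V0 e]]] e]
  [V0 [V0 e [V0 [V0 e] e]] e]
  [V0 [V0 [V0 e [V0 e]] e] e]
  [V0 [V0 [V0 [V0 e] e] e] e]

8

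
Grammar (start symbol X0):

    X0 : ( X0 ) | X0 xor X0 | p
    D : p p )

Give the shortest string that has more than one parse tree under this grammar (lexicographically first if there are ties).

length 1: no string has ≥2 trees
length 3: no string has ≥2 trees
length 5: p xor p xor p has 2 parse trees

Two derivations of p xor p xor p:
  X0 ⇒ X0 xor X0 ⇒ X0 xor X0 xor X0 ⇒ p xor X0 xor X0 ⇒ p xor p xor X0 ⇒ p xor p xor p
  X0 ⇒ X0 xor X0 ⇒ p xor X0 ⇒ p xor X0 xor X0 ⇒ p xor p xor X0 ⇒ p xor p xor p

p xor p xor p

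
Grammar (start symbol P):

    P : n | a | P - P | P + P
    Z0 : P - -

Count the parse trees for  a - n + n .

Parse trees for a - n + n:
  [P [P a] - [P [P n] + [P n]]]
  [P [P [P a] - [P n]] + [P n]]

2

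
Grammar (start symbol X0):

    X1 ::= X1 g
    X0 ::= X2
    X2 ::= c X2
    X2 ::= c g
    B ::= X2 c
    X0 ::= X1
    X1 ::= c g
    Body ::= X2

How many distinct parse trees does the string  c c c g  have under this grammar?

Parse trees for c c c g:
  [X0 [X2 c [X2 c [X2 c g]]]]

1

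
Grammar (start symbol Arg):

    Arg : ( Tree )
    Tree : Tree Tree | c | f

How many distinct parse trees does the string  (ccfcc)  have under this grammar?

Parse trees for (ccfcc) (showing first 6 of 14):
  [Arg ( [Tree [Tree c] [Tree [Tree c] [Tree [Tree f] [Tree [Tree c] [Tree c]]]]] )]
  [Arg ( [Tree [Tree c] [Tree [Tree c] [Tree [Tree [Tree f] [Tree c]] [Tree c]]]] )]
  [Arg ( [Tree [Tree c] [Tree [Tree [Tree c] [Tree f]] [Tree [Tree c] [Tree c]]]] )]
  [Arg ( [Tree [Tree c] [Tree [Tree [Tree c] [Tree [Tree f] [Tree c]]] [Tree c]]] )]
  [Arg ( [Tree [Tree c] [Tree [Tree [Tree [Tree c] [Tree f]] [Tree c]] [Tree c]]] )]
  [Arg ( [Tree [Tree [Tree c] [Tree c]] [Tree [Tree f] [Tree [Tree c] [Tree c]]]] )]

14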